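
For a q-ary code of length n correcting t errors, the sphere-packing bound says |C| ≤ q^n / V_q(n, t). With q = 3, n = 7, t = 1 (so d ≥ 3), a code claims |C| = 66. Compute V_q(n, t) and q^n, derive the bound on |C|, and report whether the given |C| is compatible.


V_q(n, t) = 15, q^n = 2187, Hamming bound = 145, |C| = 66 ≤ bound (satisfied).

Step 1: Compute V_q(n, t) = Σ_{j=0}^1 C(n, j) (q−1)^j.
  j = 0: C(7,0)·(2)^0 = 1·1 = 1.
  j = 1: C(7,1)·(2)^1 = 7·2 = 14.
  V_q(n, t) = 1 + 14 = 15.
Step 2: q^n = 3^7 = 2187.
Step 3: Hamming bound ⌊q^n / V_q(n,t)⌋ = ⌊2187/15⌋ = 145.
Step 4: Compare |C| = 66 to 145: satisfied.
The claimed |C| lies below the Hamming bound.


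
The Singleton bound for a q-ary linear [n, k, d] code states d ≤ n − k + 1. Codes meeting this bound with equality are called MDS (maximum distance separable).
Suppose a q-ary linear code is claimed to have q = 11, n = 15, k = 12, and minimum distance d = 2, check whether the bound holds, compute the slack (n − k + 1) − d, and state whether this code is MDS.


Singleton RHS = n − k + 1 = 4, slack = 2, bound satisfied, not MDS.

Singleton bound: d ≤ n − k + 1.
Here n = 15, k = 12, so n − k + 1 = 4.
Given d = 2, check d ≤ 4: YES.
Slack = (n − k + 1) − d = 2.
The code is NOT MDS (slack = 2 > 0).
Description: the claimed parameters are [15, 12, 2]_11; such a code would be non-MDS.


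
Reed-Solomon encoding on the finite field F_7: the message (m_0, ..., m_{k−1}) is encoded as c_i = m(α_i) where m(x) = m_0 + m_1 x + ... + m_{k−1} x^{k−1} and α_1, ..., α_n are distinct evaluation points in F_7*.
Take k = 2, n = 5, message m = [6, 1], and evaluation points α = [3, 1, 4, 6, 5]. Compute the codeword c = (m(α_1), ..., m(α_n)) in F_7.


c = [2, 0, 3, 5, 4]

Message polynomial: m(x) = 6 + 1·x (mod 7).
For each evaluation point α_i, compute m(α_i) mod 7:
  α_1 = 3: Horner steps 1 → 2, so m(3) = 2.
  α_2 = 1: Horner steps 1 → 0, so m(1) = 0.
  α_3 = 4: Horner steps 1 → 3, so m(4) = 3.
  α_4 = 6: Horner steps 1 → 5, so m(6) = 5.
  α_5 = 5: Horner steps 1 → 4, so m(5) = 4.
Codeword c = [2, 0, 3, 5, 4] ∈ F_7^5.


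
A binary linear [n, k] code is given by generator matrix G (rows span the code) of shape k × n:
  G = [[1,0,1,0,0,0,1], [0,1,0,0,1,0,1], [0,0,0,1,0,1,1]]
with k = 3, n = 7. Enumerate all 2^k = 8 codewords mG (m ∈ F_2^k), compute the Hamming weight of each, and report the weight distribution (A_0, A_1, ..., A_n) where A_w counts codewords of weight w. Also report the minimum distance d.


Weight distribution: A_0 = 1, A_3 = 3, A_4 = 3, A_7 = 1. Minimum distance d = 3.

Enumerate all 2^3 = 8 messages m ∈ F_2^3.
For each, compute codeword c = mG in F_2^7, then tally its weight.
  m = 000 → c = 0000000, weight = 0.
  m = 100 → c = 1010001, weight = 3.
  m = 010 → c = 0100101, weight = 3.
  m = 110 → c = 1110100, weight = 4.
  m = 001 → c = 0001011, weight = 3.
  m = 101 → c = 1011010, weight = 4.
  m = 011 → c = 0101110, weight = 4.
  m = 111 → c = 1111111, weight = 7.
Tally weights:
  weight 0: 1 codewords.
  weight 3: 3 codewords.
  weight 4: 3 codewords.
  weight 7: 1 codewords.
Minimum distance d = smallest w > 0 with A_w > 0 = 3.
Sanity: Σ A_w = 8 = 2^3 = 8 ✓.


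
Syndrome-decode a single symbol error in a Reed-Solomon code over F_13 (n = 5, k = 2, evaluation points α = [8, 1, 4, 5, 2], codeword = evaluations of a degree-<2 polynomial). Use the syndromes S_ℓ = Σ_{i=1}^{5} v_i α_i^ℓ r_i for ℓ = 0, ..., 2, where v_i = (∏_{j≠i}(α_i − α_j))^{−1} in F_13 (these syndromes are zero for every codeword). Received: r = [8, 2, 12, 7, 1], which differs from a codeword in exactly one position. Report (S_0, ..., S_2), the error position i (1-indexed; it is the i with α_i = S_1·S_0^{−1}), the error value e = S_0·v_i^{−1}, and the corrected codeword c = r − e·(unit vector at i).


S = (3, 2, 10), error at position 4, error magnitude e = 9, c = [8, 2, 12, 11, 1].

Step 1: column multipliers v_i = (∏_{j≠i}(α_i − α_j))^{−1} mod 13.
  i = 1 (α = 8): (8−1)(8−4)(8−5)(8−2) = 7·4·3·6 = 504 ≡ 10, so v_1 = 10^{−1} = 4 (mod 13).
  i = 2 (α = 1): (1−8)(1−4)(1−5)(1−2) = (−7)·(−3)·(−4)·(−1) = 84 ≡ 6, so v_2 = 6^{−1} = 11 (mod 13).
  i = 3 (α = 4): (4−8)(4−1)(4−5)(4−2) = (−4)·3·(−1)·2 = 24 ≡ 11, so v_3 = 11^{−1} = 6 (mod 13).
  i = 4 (α = 5): (5−8)(5−1)(5−4)(5−2) = (−3)·4·1·3 = −36 ≡ 3, so v_4 = 3^{−1} = 9 (mod 13).
  i = 5 (α = 2): (2−8)(2−1)(2−4)(2−5) = (−6)·1·(−2)·(−3) = −36 ≡ 3, so v_5 = 3^{−1} = 9 (mod 13).
  v = [4, 11, 6, 9, 9].
Step 2: syndromes of r = [8, 2, 12, 7, 1] (all sums mod 13).
  S_0 = Σ v_i r_i = 4·8 + 11·2 + 6·12 + 9·7 + 9·1 = 198 ≡ 3.
  S_1 = Σ v_i α_i r_i = 4·8·8 + 11·1·2 + 6·4·12 + 9·5·7 + 9·2·1 = 899 ≡ 2.
  α_i^2 mod 13 = [12, 1, 3, 12, 4].
  S_2 = Σ v_i α_i^2 r_i = 4·12·8 + 11·1·2 + 6·3·12 + 9·12·7 + 9·4·1 = 1414 ≡ 10.
  S = (3, 2, 10) ≠ 0, so r is not a codeword (an error is present).
Step 3: locate the error. For a single error e at position i, S_ℓ = v_i·e·α_i^ℓ, so α_err = S_1/S_0.
  S_0^{−1} = 3^{−1} = 9 (mod 13), so α_err = 2·9 = 18 ≡ 5 = α_4. Error position i = 4.
  Consistency check: S_2/S_1 = 10·7 = 70 ≡ 5 = α_err ✓ (single-error assumption holds).
Step 4: error magnitude e = S_0/v_4 = S_0·∏_{j≠4}(α_4 − α_j) = 3·3 = 9 ≡ 9 (mod 13).
Step 5: correct position 4: c_4 = r_4 − e = 7 − 9 ≡ 11 (mod 13). Hence c = [8, 2, 12, 11, 1].
  Check: interpolating c through the α_i gives m(x) = 3 + 12·x (degree < 2) with m(α_i) = c_i for every i, so c is indeed a codeword.


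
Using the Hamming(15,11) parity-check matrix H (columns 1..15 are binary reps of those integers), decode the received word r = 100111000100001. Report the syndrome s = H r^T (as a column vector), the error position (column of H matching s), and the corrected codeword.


s = (0, 0, 1, 1)^T, error position = 3, corrected codeword c = 101111000100001

Compute s = H r^T mod 2 one row at a time:
  s_1 = 0 + 0 + 1 + 0 + 0 + 0 + 0 + 1 = 2 ≡ 0 (mod 2).
  s_2 = 1 + 1 + 1 + 0 + 0 + 0 + 0 + 1 = 4 ≡ 0 (mod 2).
  s_3 = 0 + 0 + 1 + 0 + 1 + 0 + 0 + 1 = 3 ≡ 1 (mod 2).
  s_4 = 1 + 0 + 1 + 0 + 0 + 0 + 0 + 1 = 3 ≡ 1 (mod 2).
s = (0, 0, 1, 1)^T — this equals column 3 of H (binary 0011), so error is at position 3.
Correct: flip bit 3 of r = 100111000100001 to get c = 101111000100001.


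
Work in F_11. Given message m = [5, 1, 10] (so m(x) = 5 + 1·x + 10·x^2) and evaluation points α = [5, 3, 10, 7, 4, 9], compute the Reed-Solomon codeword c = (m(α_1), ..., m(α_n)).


c = [7, 10, 3, 7, 4, 10]

Message polynomial: m(x) = 5 + 1·x + 10·x^2 (mod 11).
For each evaluation point α_i, compute m(α_i) mod 11:
  α_1 = 5: Horner steps 10 → 7 → 7, so m(5) = 7.
  α_2 = 3: Horner steps 10 → 9 → 10, so m(3) = 10.
  α_3 = 10: Horner steps 10 → 2 → 3, so m(10) = 3.
  α_4 = 7: Horner steps 10 → 5 → 7, so m(7) = 7.
  α_5 = 4: Horner steps 10 → 8 → 4, so m(4) = 4.
  α_6 = 9: Horner steps 10 → 3 → 10, so m(9) = 10.
Codeword c = [7, 10, 3, 7, 4, 10] ∈ F_11^6.


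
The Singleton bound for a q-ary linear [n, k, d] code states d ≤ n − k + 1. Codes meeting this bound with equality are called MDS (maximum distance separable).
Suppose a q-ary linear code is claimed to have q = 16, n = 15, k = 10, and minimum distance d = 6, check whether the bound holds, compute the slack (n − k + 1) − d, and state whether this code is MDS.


Singleton RHS = n − k + 1 = 6, slack = 0, bound satisfied, MDS.

Singleton bound: d ≤ n − k + 1.
Here n = 15, k = 10, so n − k + 1 = 6.
Given d = 6, check d ≤ 6: YES.
Slack = (n − k + 1) − d = 0.
The code is MDS (slack = 0).
Description: the claimed parameters are [15, 10, 6]_16; such a code would be MDS (meets Singleton bound).


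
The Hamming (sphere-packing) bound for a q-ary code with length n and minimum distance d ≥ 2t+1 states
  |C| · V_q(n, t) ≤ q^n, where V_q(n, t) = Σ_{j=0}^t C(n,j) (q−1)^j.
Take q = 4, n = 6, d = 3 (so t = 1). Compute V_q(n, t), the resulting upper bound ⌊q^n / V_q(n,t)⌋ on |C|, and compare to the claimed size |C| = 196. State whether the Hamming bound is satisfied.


V_q(n, t) = 19, q^n = 4096, Hamming bound = 215, |C| = 196 ≤ bound (satisfied).

Step 1: Compute V_q(n, t) = Σ_{j=0}^1 C(n, j) (q−1)^j.
  j = 0: C(6,0)·(3)^0 = 1·1 = 1.
  j = 1: C(6,1)·(3)^1 = 6·3 = 18.
  V_q(n, t) = 1 + 18 = 19.
Step 2: q^n = 4^6 = 4096.
Step 3: Hamming bound ⌊q^n / V_q(n,t)⌋ = ⌊4096/19⌋ = 215.
Step 4: Compare |C| = 196 to 215: satisfied.
The claimed |C| lies below the Hamming bound.


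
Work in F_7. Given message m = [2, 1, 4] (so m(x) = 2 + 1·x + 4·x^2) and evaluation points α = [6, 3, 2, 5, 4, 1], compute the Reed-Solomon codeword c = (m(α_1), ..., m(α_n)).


c = [5, 6, 6, 2, 0, 0]

Message polynomial: m(x) = 2 + 1·x + 4·x^2 (mod 7).
For each evaluation point α_i, compute m(α_i) mod 7:
  α_1 = 6: Horner steps 4 → 4 → 5, so m(6) = 5.
  α_2 = 3: Horner steps 4 → 6 → 6, so m(3) = 6.
  α_3 = 2: Horner steps 4 → 2 → 6, so m(2) = 6.
  α_4 = 5: Horner steps 4 → 0 → 2, so m(5) = 2.
  α_5 = 4: Horner steps 4 → 3 → 0, so m(4) = 0.
  α_6 = 1: Horner steps 4 → 5 → 0, so m(1) = 0.
Codeword c = [5, 6, 6, 2, 0, 0] ∈ F_7^6.


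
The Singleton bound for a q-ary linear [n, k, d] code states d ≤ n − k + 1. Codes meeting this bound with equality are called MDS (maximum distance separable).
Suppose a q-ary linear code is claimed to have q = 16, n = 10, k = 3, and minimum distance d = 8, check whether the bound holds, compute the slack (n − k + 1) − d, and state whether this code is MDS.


Singleton RHS = n − k + 1 = 8, slack = 0, bound satisfied, MDS.

Singleton bound: d ≤ n − k + 1.
Here n = 10, k = 3, so n − k + 1 = 8.
Given d = 8, check d ≤ 8: YES.
Slack = (n − k + 1) − d = 0.
The code is MDS (slack = 0).
Description: the claimed parameters are [10, 3, 8]_16; such a code would be MDS (meets Singleton bound).


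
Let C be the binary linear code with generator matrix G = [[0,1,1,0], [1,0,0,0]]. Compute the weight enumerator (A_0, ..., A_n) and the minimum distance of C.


Weight distribution: A_0 = 1, A_1 = 1, A_2 = 1, A_3 = 1. Minimum distance d = 1.

Enumerate all 2^2 = 4 messages m ∈ F_2^2.
For each, compute codeword c = mG in F_2^4, then tally its weight.
  m = 00 → c = 0000, weight = 0.
  m = 10 → c = 0110, weight = 2.
  m = 01 → c = 1000, weight = 1.
  m = 11 → c = 1110, weight = 3.
Tally weights:
  weight 0: 1 codewords.
  weight 1: 1 codewords.
  weight 2: 1 codewords.
  weight 3: 1 codewords.
Minimum distance d = smallest w > 0 with A_w > 0 = 1.
Sanity: Σ A_w = 4 = 2^2 = 4 ✓.


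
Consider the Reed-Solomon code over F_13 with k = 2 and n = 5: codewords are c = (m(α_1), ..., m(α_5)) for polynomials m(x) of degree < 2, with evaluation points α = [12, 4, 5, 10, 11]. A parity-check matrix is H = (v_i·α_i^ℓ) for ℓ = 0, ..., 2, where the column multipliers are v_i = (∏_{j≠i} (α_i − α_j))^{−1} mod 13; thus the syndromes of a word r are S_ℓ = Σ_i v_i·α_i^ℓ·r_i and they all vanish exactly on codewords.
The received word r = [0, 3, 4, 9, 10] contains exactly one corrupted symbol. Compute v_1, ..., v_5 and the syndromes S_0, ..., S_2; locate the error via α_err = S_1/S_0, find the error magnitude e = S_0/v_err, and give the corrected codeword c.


S = (10, 3, 10), error at position 1, error magnitude e = 2, c = [11, 3, 4, 9, 10].

Step 1: column multipliers v_i = (∏_{j≠i}(α_i − α_j))^{−1} mod 13.
  i = 1 (α = 12): (12−4)(12−5)(12−10)(12−11) = 8·7·2·1 = 112 ≡ 8, so v_1 = 8^{−1} = 5 (mod 13).
  i = 2 (α = 4): (4−12)(4−5)(4−10)(4−11) = (−8)·(−1)·(−6)·(−7) = 336 ≡ 11, so v_2 = 11^{−1} = 6 (mod 13).
  i = 3 (α = 5): (5−12)(5−4)(5−10)(5−11) = (−7)·1·(−5)·(−6) = −210 ≡ 11, so v_3 = 11^{−1} = 6 (mod 13).
  i = 4 (α = 10): (10−12)(10−4)(10−5)(10−11) = (−2)·6·5·(−1) = 60 ≡ 8, so v_4 = 8^{−1} = 5 (mod 13).
  i = 5 (α = 11): (11−12)(11−4)(11−5)(11−10) = (−1)·7·6·1 = −42 ≡ 10, so v_5 = 10^{−1} = 4 (mod 13).
  v = [5, 6, 6, 5, 4].
Step 2: syndromes of r = [0, 3, 4, 9, 10] (all sums mod 13).
  S_0 = Σ v_i r_i = 5·0 + 6·3 + 6·4 + 5·9 + 4·10 = 127 ≡ 10.
  S_1 = Σ v_i α_i r_i = 5·12·0 + 6·4·3 + 6·5·4 + 5·10·9 + 4·11·10 = 1082 ≡ 3.
  α_i^2 mod 13 = [1, 3, 12, 9, 4].
  S_2 = Σ v_i α_i^2 r_i = 5·1·0 + 6·3·3 + 6·12·4 + 5·9·9 + 4·4·10 = 907 ≡ 10.
  S = (10, 3, 10) ≠ 0, so r is not a codeword (an error is present).
Step 3: locate the error. For a single error e at position i, S_ℓ = v_i·e·α_i^ℓ, so α_err = S_1/S_0.
  S_0^{−1} = 10^{−1} = 4 (mod 13), so α_err = 3·4 = 12 ≡ 12 = α_1. Error position i = 1.
  Consistency check: S_2/S_1 = 10·9 = 90 ≡ 12 = α_err ✓ (single-error assumption holds).
Step 4: error magnitude e = S_0/v_1 = S_0·∏_{j≠1}(α_1 − α_j) = 10·8 = 80 ≡ 2 (mod 13).
Step 5: correct position 1: c_1 = r_1 − e = 0 − 2 ≡ 11 (mod 13). Hence c = [11, 3, 4, 9, 10].
  Check: interpolating c through the α_i gives m(x) = 12 + 1·x (degree < 2) with m(α_i) = c_i for every i, so c is indeed a codeword.


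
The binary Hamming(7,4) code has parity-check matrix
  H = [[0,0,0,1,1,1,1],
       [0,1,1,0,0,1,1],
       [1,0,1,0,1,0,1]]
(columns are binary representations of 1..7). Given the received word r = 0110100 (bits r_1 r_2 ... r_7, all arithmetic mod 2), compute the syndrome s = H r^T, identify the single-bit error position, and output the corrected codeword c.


s = (1, 0, 0)^T, error position = 4, corrected codeword c = 0111100

Compute s = H r^T mod 2 one row at a time:
  s_1 = 0 + 1 + 0 + 0 = 1 ≡ 1 (mod 2).
  s_2 = 1 + 1 + 0 + 0 = 2 ≡ 0 (mod 2).
  s_3 = 0 + 1 + 1 + 0 = 2 ≡ 0 (mod 2).
s = (1, 0, 0)^T — this equals column 4 of H (binary 100), so error is at position 4.
Correct: flip bit 4 of r = 0110100 to get c = 0111100.


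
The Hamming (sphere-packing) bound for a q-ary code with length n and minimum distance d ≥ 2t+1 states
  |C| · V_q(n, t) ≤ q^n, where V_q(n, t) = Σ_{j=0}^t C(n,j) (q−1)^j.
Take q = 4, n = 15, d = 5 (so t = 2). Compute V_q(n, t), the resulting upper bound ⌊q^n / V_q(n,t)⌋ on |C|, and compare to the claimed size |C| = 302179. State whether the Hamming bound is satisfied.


V_q(n, t) = 991, q^n = 1073741824, Hamming bound = 1083493, |C| = 302179 ≤ bound (satisfied).

Step 1: Compute V_q(n, t) = Σ_{j=0}^2 C(n, j) (q−1)^j.
  j = 0: C(15,0)·(3)^0 = 1·1 = 1.
  j = 1: C(15,1)·(3)^1 = 15·3 = 45.
  j = 2: C(15,2)·(3)^2 = 105·9 = 945.
  V_q(n, t) = 1 + 45 + 945 = 991.
Step 2: q^n = 4^15 = 1073741824.
Step 3: Hamming bound ⌊q^n / V_q(n,t)⌋ = ⌊1073741824/991⌋ = 1083493.
Step 4: Compare |C| = 302179 to 1083493: satisfied.
The claimed |C| lies below the Hamming bound.


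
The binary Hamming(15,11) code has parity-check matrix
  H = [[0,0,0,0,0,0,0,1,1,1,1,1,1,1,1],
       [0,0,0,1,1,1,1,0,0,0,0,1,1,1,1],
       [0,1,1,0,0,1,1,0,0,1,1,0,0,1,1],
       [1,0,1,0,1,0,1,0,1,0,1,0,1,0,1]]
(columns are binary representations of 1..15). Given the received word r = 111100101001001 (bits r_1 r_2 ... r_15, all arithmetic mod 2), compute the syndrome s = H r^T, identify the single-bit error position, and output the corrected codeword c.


s = (1, 0, 0, 1)^T, error position = 9, corrected codeword c = 111100100001001

Compute s = H r^T mod 2 one row at a time:
  s_1 = 0 + 1 + 0 + 0 + 1 + 0 + 0 + 1 = 3 ≡ 1 (mod 2).
  s_2 = 1 + 0 + 0 + 1 + 1 + 0 + 0 + 1 = 4 ≡ 0 (mod 2).
  s_3 = 1 + 1 + 0 + 1 + 0 + 0 + 0 + 1 = 4 ≡ 0 (mod 2).
  s_4 = 1 + 1 + 0 + 1 + 1 + 0 + 0 + 1 = 5 ≡ 1 (mod 2).
s = (1, 0, 0, 1)^T — this equals column 9 of H (binary 1001), so error is at position 9.
Correct: flip bit 9 of r = 111100101001001 to get c = 111100100001001.


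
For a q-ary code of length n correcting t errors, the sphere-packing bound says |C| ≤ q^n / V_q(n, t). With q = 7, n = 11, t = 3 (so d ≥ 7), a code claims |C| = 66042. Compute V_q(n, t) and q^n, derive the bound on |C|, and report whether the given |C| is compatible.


V_q(n, t) = 37687, q^n = 1977326743, Hamming bound = 52467, |C| = 66042 > bound (violated).

Step 1: Compute V_q(n, t) = Σ_{j=0}^3 C(n, j) (q−1)^j.
  j = 0: C(11,0)·(6)^0 = 1·1 = 1.
  j = 1: C(11,1)·(6)^1 = 11·6 = 66.
  j = 2: C(11,2)·(6)^2 = 55·36 = 1980.
  j = 3: C(11,3)·(6)^3 = 165·216 = 35640.
  V_q(n, t) = 1 + 66 + 1980 + 35640 = 37687.
Step 2: q^n = 7^11 = 1977326743.
Step 3: Hamming bound ⌊q^n / V_q(n,t)⌋ = ⌊1977326743/37687⌋ = 52467.
Step 4: Compare |C| = 66042 to 52467: violated.
The claimed |C| lies above the Hamming bound, so no 7-ary code of length 11 with d ≥ 7 can have 66042 codewords.


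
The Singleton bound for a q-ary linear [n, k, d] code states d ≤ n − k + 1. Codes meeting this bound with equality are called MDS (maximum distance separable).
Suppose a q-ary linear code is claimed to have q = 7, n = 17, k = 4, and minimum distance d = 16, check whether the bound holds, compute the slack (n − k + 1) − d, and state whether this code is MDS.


Singleton RHS = n − k + 1 = 14, slack = -2, bound violated (no such code; not MDS).

Singleton bound: d ≤ n − k + 1.
Here n = 17, k = 4, so n − k + 1 = 14.
Given d = 16, check d ≤ 14: NO.
Slack = (n − k + 1) − d = -2.
The slack is negative: d = 16 exceeds n − k + 1 = 14 by 2, so the Singleton bound is violated and no linear [17, 4, 16]_7 code can exist. In particular it is not MDS (MDS requires d = n − k + 1 exactly).
Description: the claimed parameters are [17, 4, 16]_7; such a code would be impossible (violates the Singleton bound).


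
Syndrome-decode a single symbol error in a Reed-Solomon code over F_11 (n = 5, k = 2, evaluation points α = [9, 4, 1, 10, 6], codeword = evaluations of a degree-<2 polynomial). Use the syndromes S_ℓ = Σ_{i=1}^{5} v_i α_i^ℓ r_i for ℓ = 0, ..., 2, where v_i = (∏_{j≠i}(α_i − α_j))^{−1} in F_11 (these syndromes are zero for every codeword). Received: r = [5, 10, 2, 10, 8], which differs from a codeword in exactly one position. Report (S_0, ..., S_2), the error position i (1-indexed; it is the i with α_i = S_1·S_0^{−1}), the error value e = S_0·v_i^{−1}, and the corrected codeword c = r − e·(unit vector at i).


S = (4, 7, 4), error at position 4, error magnitude e = 6, c = [5, 10, 2, 4, 8].

Step 1: column multipliers v_i = (∏_{j≠i}(α_i − α_j))^{−1} mod 11.
  i = 1 (α = 9): (9−4)(9−1)(9−10)(9−6) = 5·8·(−1)·3 = −120 ≡ 1, so v_1 = 1^{−1} = 1 (mod 11).
  i = 2 (α = 4): (4−9)(4−1)(4−10)(4−6) = (−5)·3·(−6)·(−2) = −180 ≡ 7, so v_2 = 7^{−1} = 8 (mod 11).
  i = 3 (α = 1): (1−9)(1−4)(1−10)(1−6) = (−8)·(−3)·(−9)·(−5) = 1080 ≡ 2, so v_3 = 2^{−1} = 6 (mod 11).
  i = 4 (α = 10): (10−9)(10−4)(10−1)(10−6) = 1·6·9·4 = 216 ≡ 7, so v_4 = 7^{−1} = 8 (mod 11).
  i = 5 (α = 6): (6−9)(6−4)(6−1)(6−10) = (−3)·2·5·(−4) = 120 ≡ 10, so v_5 = 10^{−1} = 10 (mod 11).
  v = [1, 8, 6, 8, 10].
Step 2: syndromes of r = [5, 10, 2, 10, 8] (all sums mod 11).
  S_0 = Σ v_i r_i = 1·5 + 8·10 + 6·2 + 8·10 + 10·8 = 257 ≡ 4.
  S_1 = Σ v_i α_i r_i = 1·9·5 + 8·4·10 + 6·1·2 + 8·10·10 + 10·6·8 = 1657 ≡ 7.
  α_i^2 mod 11 = [4, 5, 1, 1, 3].
  S_2 = Σ v_i α_i^2 r_i = 1·4·5 + 8·5·10 + 6·1·2 + 8·1·10 + 10·3·8 = 752 ≡ 4.
  S = (4, 7, 4) ≠ 0, so r is not a codeword (an error is present).
Step 3: locate the error. For a single error e at position i, S_ℓ = v_i·e·α_i^ℓ, so α_err = S_1/S_0.
  S_0^{−1} = 4^{−1} = 3 (mod 11), so α_err = 7·3 = 21 ≡ 10 = α_4. Error position i = 4.
  Consistency check: S_2/S_1 = 4·8 = 32 ≡ 10 = α_err ✓ (single-error assumption holds).
Step 4: error magnitude e = S_0/v_4 = S_0·∏_{j≠4}(α_4 − α_j) = 4·7 = 28 ≡ 6 (mod 11).
Step 5: correct position 4: c_4 = r_4 − e = 10 − 6 ≡ 4 (mod 11). Hence c = [5, 10, 2, 4, 8].
  Check: interpolating c through the α_i gives m(x) = 3 + 10·x (degree < 2) with m(α_i) = c_i for every i, so c is indeed a codeword.


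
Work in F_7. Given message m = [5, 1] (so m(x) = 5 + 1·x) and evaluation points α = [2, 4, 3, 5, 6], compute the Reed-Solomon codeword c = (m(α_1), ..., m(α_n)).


c = [0, 2, 1, 3, 4]

Message polynomial: m(x) = 5 + 1·x (mod 7).
For each evaluation point α_i, compute m(α_i) mod 7:
  α_1 = 2: Horner steps 1 → 0, so m(2) = 0.
  α_2 = 4: Horner steps 1 → 2, so m(4) = 2.
  α_3 = 3: Horner steps 1 → 1, so m(3) = 1.
  α_4 = 5: Horner steps 1 → 3, so m(5) = 3.
  α_5 = 6: Horner steps 1 → 4, so m(6) = 4.
Codeword c = [0, 2, 1, 3, 4] ∈ F_7^5.


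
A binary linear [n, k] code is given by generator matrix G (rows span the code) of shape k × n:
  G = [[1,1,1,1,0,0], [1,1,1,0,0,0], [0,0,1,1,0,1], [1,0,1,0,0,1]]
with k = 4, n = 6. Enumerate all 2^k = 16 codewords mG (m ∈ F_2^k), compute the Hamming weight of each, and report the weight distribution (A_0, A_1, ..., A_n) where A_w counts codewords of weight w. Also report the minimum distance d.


Weight distribution: A_0 = 1, A_1 = 2, A_2 = 4, A_3 = 6, A_4 = 3. Minimum distance d = 1.

Enumerate all 2^4 = 16 messages m ∈ F_2^4.
For each, compute codeword c = mG in F_2^6, then tally its weight.
  m = 0000 → c = 000000, weight = 0.
  m = 1000 → c = 111100, weight = 4.
  m = 0100 → c = 111000, weight = 3.
  m = 1100 → c = 000100, weight = 1.
  m = 0010 → c = 001101, weight = 3.
  m = 1010 → c = 110001, weight = 3.
  m = 0110 → c = 110101, weight = 4.
  m = 1110 → c = 001001, weight = 2.
  m = 0001 → c = 101001, weight = 3.
  m = 1001 → c = 010101, weight = 3.
  m = 0101 → c = 010001, weight = 2.
  m = 1101 → c = 101101, weight = 4.
  m = 0011 → c = 100100, weight = 2.
  m = 1011 → c = 011000, weight = 2.
  m = 0111 → c = 011100, weight = 3.
  m = 1111 → c = 100000, weight = 1.
Tally weights:
  weight 0: 1 codewords.
  weight 1: 2 codewords.
  weight 2: 4 codewords.
  weight 3: 6 codewords.
  weight 4: 3 codewords.
Minimum distance d = smallest w > 0 with A_w > 0 = 1.
Sanity: Σ A_w = 16 = 2^4 = 16 ✓.


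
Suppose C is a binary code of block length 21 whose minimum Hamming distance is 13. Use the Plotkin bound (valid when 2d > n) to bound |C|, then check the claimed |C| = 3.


Plotkin bound M ≤ 4; given |C| = 3 ≤ bound (satisfied).

Check applicability: 2d = 26, n = 21.
2d − n = 5 > 0, so Plotkin applies.
Compute d/(2d−n) = 13/5 ≈ 2.6000.
⌊d/(2d−n)⌋ = 2.
Plotkin bound: M ≤ 2·2 = 4.
Given |C| = 3, check: satisfied.
This |C| is below the Plotkin bound.


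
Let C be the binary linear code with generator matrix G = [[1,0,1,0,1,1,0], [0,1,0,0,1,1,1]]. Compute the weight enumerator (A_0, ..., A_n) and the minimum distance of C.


Weight distribution: A_0 = 1, A_4 = 3. Minimum distance d = 4.

Enumerate all 2^2 = 4 messages m ∈ F_2^2.
For each, compute codeword c = mG in F_2^7, then tally its weight.
  m = 00 → c = 0000000, weight = 0.
  m = 10 → c = 1010110, weight = 4.
  m = 01 → c = 0100111, weight = 4.
  m = 11 → c = 1110001, weight = 4.
Tally weights:
  weight 0: 1 codewords.
  weight 4: 3 codewords.
Minimum distance d = smallest w > 0 with A_w > 0 = 4.
Sanity: Σ A_w = 4 = 2^2 = 4 ✓.


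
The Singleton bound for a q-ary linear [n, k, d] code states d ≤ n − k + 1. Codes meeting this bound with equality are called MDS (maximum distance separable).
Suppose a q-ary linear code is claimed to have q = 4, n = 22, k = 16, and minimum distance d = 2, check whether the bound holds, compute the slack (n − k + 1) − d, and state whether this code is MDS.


Singleton RHS = n − k + 1 = 7, slack = 5, bound satisfied, not MDS.

Singleton bound: d ≤ n − k + 1.
Here n = 22, k = 16, so n − k + 1 = 7.
Given d = 2, check d ≤ 7: YES.
Slack = (n − k + 1) − d = 5.
The code is NOT MDS (slack = 5 > 0).
Description: the claimed parameters are [22, 16, 2]_4; such a code would be non-MDS.


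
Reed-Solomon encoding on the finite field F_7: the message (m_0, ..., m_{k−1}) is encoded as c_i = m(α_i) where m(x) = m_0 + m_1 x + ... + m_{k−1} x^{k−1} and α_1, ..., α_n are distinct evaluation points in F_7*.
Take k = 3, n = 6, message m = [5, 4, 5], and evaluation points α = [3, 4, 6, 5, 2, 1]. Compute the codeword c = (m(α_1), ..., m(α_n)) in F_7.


c = [6, 3, 6, 3, 5, 0]

Message polynomial: m(x) = 5 + 4·x + 5·x^2 (mod 7).
For each evaluation point α_i, compute m(α_i) mod 7:
  α_1 = 3: Horner steps 5 → 5 → 6, so m(3) = 6.
  α_2 = 4: Horner steps 5 → 3 → 3, so m(4) = 3.
  α_3 = 6: Horner steps 5 → 6 → 6, so m(6) = 6.
  α_4 = 5: Horner steps 5 → 1 → 3, so m(5) = 3.
  α_5 = 2: Horner steps 5 → 0 → 5, so m(2) = 5.
  α_6 = 1: Horner steps 5 → 2 → 0, so m(1) = 0.
Codeword c = [6, 3, 6, 3, 5, 0] ∈ F_7^6.


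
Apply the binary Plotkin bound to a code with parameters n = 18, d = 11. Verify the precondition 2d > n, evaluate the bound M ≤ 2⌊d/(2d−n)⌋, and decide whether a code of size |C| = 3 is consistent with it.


Plotkin bound M ≤ 4; given |C| = 3 ≤ bound (satisfied).

Check applicability: 2d = 22, n = 18.
2d − n = 4 > 0, so Plotkin applies.
Compute d/(2d−n) = 11/4 ≈ 2.7500.
⌊d/(2d−n)⌋ = 2.
Plotkin bound: M ≤ 2·2 = 4.
Given |C| = 3, check: satisfied.
This |C| is below the Plotkin bound.


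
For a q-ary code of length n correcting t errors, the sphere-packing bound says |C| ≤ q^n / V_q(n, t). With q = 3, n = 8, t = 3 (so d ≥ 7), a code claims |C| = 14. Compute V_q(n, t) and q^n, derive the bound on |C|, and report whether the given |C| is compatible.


V_q(n, t) = 577, q^n = 6561, Hamming bound = 11, |C| = 14 > bound (violated).

Step 1: Compute V_q(n, t) = Σ_{j=0}^3 C(n, j) (q−1)^j.
  j = 0: C(8,0)·(2)^0 = 1·1 = 1.
  j = 1: C(8,1)·(2)^1 = 8·2 = 16.
  j = 2: C(8,2)·(2)^2 = 28·4 = 112.
  j = 3: C(8,3)·(2)^3 = 56·8 = 448.
  V_q(n, t) = 1 + 16 + 112 + 448 = 577.
Step 2: q^n = 3^8 = 6561.
Step 3: Hamming bound ⌊q^n / V_q(n,t)⌋ = ⌊6561/577⌋ = 11.
Step 4: Compare |C| = 14 to 11: violated.
The claimed |C| lies above the Hamming bound, so no 3-ary code of length 8 with d ≥ 7 can have 14 codewords.


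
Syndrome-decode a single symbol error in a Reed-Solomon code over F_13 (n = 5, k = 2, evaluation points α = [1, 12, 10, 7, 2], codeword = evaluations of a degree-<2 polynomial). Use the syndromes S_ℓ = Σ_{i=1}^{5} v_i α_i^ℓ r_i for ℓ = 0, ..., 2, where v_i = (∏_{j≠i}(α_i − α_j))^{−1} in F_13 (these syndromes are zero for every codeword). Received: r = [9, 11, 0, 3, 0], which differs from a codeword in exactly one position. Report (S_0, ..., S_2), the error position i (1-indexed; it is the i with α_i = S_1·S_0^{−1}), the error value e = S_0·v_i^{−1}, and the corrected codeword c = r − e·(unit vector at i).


S = (6, 12, 11), error at position 5, error magnitude e = 5, c = [9, 11, 0, 3, 8].

Step 1: column multipliers v_i = (∏_{j≠i}(α_i − α_j))^{−1} mod 13.
  i = 1 (α = 1): (1−12)(1−10)(1−7)(1−2) = (−11)·(−9)·(−6)·(−1) = 594 ≡ 9, so v_1 = 9^{−1} = 3 (mod 13).
  i = 2 (α = 12): (12−1)(12−10)(12−7)(12−2) = 11·2·5·10 = 1100 ≡ 8, so v_2 = 8^{−1} = 5 (mod 13).
  i = 3 (α = 10): (10−1)(10−12)(10−7)(10−2) = 9·(−2)·3·8 = −432 ≡ 10, so v_3 = 10^{−1} = 4 (mod 13).
  i = 4 (α = 7): (7−1)(7−12)(7−10)(7−2) = 6·(−5)·(−3)·5 = 450 ≡ 8, so v_4 = 8^{−1} = 5 (mod 13).
  i = 5 (α = 2): (2−1)(2−12)(2−10)(2−7) = 1·(−10)·(−8)·(−5) = −400 ≡ 3, so v_5 = 3^{−1} = 9 (mod 13).
  v = [3, 5, 4, 5, 9].
Step 2: syndromes of r = [9, 11, 0, 3, 0] (all sums mod 13).
  S_0 = Σ v_i r_i = 3·9 + 5·11 + 4·0 + 5·3 + 9·0 = 97 ≡ 6.
  S_1 = Σ v_i α_i r_i = 3·1·9 + 5·12·11 + 4·10·0 + 5·7·3 + 9·2·0 = 792 ≡ 12.
  α_i^2 mod 13 = [1, 1, 9, 10, 4].
  S_2 = Σ v_i α_i^2 r_i = 3·1·9 + 5·1·11 + 4·9·0 + 5·10·3 + 9·4·0 = 232 ≡ 11.
  S = (6, 12, 11) ≠ 0, so r is not a codeword (an error is present).
Step 3: locate the error. For a single error e at position i, S_ℓ = v_i·e·α_i^ℓ, so α_err = S_1/S_0.
  S_0^{−1} = 6^{−1} = 11 (mod 13), so α_err = 12·11 = 132 ≡ 2 = α_5. Error position i = 5.
  Consistency check: S_2/S_1 = 11·12 = 132 ≡ 2 = α_err ✓ (single-error assumption holds).
Step 4: error magnitude e = S_0/v_5 = S_0·∏_{j≠5}(α_5 − α_j) = 6·3 = 18 ≡ 5 (mod 13).
Step 5: correct position 5: c_5 = r_5 − e = 0 − 5 ≡ 8 (mod 13). Hence c = [9, 11, 0, 3, 8].
  Check: interpolating c through the α_i gives m(x) = 10 + 12·x (degree < 2) with m(α_i) = c_i for every i, so c is indeed a codeword.


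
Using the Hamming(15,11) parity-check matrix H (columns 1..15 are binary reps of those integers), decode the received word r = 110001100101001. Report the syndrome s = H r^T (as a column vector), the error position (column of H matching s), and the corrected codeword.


s = (1, 0, 1, 1)^T, error position = 11, corrected codeword c = 110001100111001

Compute s = H r^T mod 2 one row at a time:
  s_1 = 0 + 0 + 1 + 0 + 1 + 0 + 0 + 1 = 3 ≡ 1 (mod 2).
  s_2 = 0 + 0 + 1 + 1 + 1 + 0 + 0 + 1 = 4 ≡ 0 (mod 2).
  s_3 = 1 + 0 + 1 + 1 + 1 + 0 + 0 + 1 = 5 ≡ 1 (mod 2).
  s_4 = 1 + 0 + 0 + 1 + 0 + 0 + 0 + 1 = 3 ≡ 1 (mod 2).
s = (1, 0, 1, 1)^T — this equals column 11 of H (binary 1011), so error is at position 11.
Correct: flip bit 11 of r = 110001100101001 to get c = 110001100111001.


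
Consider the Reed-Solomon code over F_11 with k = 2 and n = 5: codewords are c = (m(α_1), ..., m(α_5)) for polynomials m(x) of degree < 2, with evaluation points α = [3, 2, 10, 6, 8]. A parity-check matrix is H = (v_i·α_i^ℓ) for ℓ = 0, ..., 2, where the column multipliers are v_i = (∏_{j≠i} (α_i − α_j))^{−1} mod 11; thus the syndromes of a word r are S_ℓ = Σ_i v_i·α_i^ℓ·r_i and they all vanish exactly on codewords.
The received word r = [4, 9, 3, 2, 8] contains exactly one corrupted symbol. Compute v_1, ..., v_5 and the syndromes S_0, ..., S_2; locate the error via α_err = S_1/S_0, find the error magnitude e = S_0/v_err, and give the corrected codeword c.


S = (6, 1, 2), error at position 2, error magnitude e = 8, c = [4, 1, 3, 2, 8].

Step 1: column multipliers v_i = (∏_{j≠i}(α_i − α_j))^{−1} mod 11.
  i = 1 (α = 3): (3−2)(3−10)(3−6)(3−8) = 1·(−7)·(−3)·(−5) = −105 ≡ 5, so v_1 = 5^{−1} = 9 (mod 11).
  i = 2 (α = 2): (2−3)(2−10)(2−6)(2−8) = (−1)·(−8)·(−4)·(−6) = 192 ≡ 5, so v_2 = 5^{−1} = 9 (mod 11).
  i = 3 (α = 10): (10−3)(10−2)(10−6)(10−8) = 7·8·4·2 = 448 ≡ 8, so v_3 = 8^{−1} = 7 (mod 11).
  i = 4 (α = 6): (6−3)(6−2)(6−10)(6−8) = 3·4·(−4)·(−2) = 96 ≡ 8, so v_4 = 8^{−1} = 7 (mod 11).
  i = 5 (α = 8): (8−3)(8−2)(8−10)(8−6) = 5·6·(−2)·2 = −120 ≡ 1, so v_5 = 1^{−1} = 1 (mod 11).
  v = [9, 9, 7, 7, 1].
Step 2: syndromes of r = [4, 9, 3, 2, 8] (all sums mod 11).
  S_0 = Σ v_i r_i = 9·4 + 9·9 + 7·3 + 7·2 + 1·8 = 160 ≡ 6.
  S_1 = Σ v_i α_i r_i = 9·3·4 + 9·2·9 + 7·10·3 + 7·6·2 + 1·8·8 = 628 ≡ 1.
  α_i^2 mod 11 = [9, 4, 1, 3, 9].
  S_2 = Σ v_i α_i^2 r_i = 9·9·4 + 9·4·9 + 7·1·3 + 7·3·2 + 1·9·8 = 783 ≡ 2.
  S = (6, 1, 2) ≠ 0, so r is not a codeword (an error is present).
Step 3: locate the error. For a single error e at position i, S_ℓ = v_i·e·α_i^ℓ, so α_err = S_1/S_0.
  S_0^{−1} = 6^{−1} = 2 (mod 11), so α_err = 1·2 = 2 ≡ 2 = α_2. Error position i = 2.
  Consistency check: S_2/S_1 = 2·1 = 2 ≡ 2 = α_err ✓ (single-error assumption holds).
Step 4: error magnitude e = S_0/v_2 = S_0·∏_{j≠2}(α_2 − α_j) = 6·5 = 30 ≡ 8 (mod 11).
Step 5: correct position 2: c_2 = r_2 − e = 9 − 8 ≡ 1 (mod 11). Hence c = [4, 1, 3, 2, 8].
  Check: interpolating c through the α_i gives m(x) = 6 + 3·x (degree < 2) with m(α_i) = c_i for every i, so c is indeed a codeword.


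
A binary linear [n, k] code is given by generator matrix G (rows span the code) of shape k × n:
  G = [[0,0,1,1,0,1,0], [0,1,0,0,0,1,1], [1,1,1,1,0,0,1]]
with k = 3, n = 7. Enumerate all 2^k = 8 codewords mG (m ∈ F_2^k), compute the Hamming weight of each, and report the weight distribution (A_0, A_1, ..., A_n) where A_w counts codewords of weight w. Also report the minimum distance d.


Weight distribution: A_0 = 1, A_1 = 1, A_3 = 2, A_4 = 3, A_5 = 1. Minimum distance d = 1.

Enumerate all 2^3 = 8 messages m ∈ F_2^3.
For each, compute codeword c = mG in F_2^7, then tally its weight.
  m = 000 → c = 0000000, weight = 0.
  m = 100 → c = 0011010, weight = 3.
  m = 010 → c = 0100011, weight = 3.
  m = 110 → c = 0111001, weight = 4.
  m = 001 → c = 1111001, weight = 5.
  m = 101 → c = 1100011, weight = 4.
  m = 011 → c = 1011010, weight = 4.
  m = 111 → c = 1000000, weight = 1.
Tally weights:
  weight 0: 1 codewords.
  weight 1: 1 codewords.
  weight 3: 2 codewords.
  weight 4: 3 codewords.
  weight 5: 1 codewords.
Minimum distance d = smallest w > 0 with A_w > 0 = 1.
Sanity: Σ A_w = 8 = 2^3 = 8 ✓.


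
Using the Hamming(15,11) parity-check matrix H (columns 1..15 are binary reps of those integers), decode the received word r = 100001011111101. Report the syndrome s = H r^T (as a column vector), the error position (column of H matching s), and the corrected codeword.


s = (1, 0, 0, 1)^T, error position = 9, corrected codeword c = 100001010111101

Compute s = H r^T mod 2 one row at a time:
  s_1 = 1 + 1 + 1 + 1 + 1 + 1 + 0 + 1 = 7 ≡ 1 (mod 2).
  s_2 = 0 + 0 + 1 + 0 + 1 + 1 + 0 + 1 = 4 ≡ 0 (mod 2).
  s_3 = 0 + 0 + 1 + 0 + 1 + 1 + 0 + 1 = 4 ≡ 0 (mod 2).
  s_4 = 1 + 0 + 0 + 0 + 1 + 1 + 1 + 1 = 5 ≡ 1 (mod 2).
s = (1, 0, 0, 1)^T — this equals column 9 of H (binary 1001), so error is at position 9.
Correct: flip bit 9 of r = 100001011111101 to get c = 100001010111101.


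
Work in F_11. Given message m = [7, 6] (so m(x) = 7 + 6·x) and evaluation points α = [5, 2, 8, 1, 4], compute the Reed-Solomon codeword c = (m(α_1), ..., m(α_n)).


c = [4, 8, 0, 2, 9]

Message polynomial: m(x) = 7 + 6·x (mod 11).
For each evaluation point α_i, compute m(α_i) mod 11:
  α_1 = 5: Horner steps 6 → 4, so m(5) = 4.
  α_2 = 2: Horner steps 6 → 8, so m(2) = 8.
  α_3 = 8: Horner steps 6 → 0, so m(8) = 0.
  α_4 = 1: Horner steps 6 → 2, so m(1) = 2.
  α_5 = 4: Horner steps 6 → 9, so m(4) = 9.
Codeword c = [4, 8, 0, 2, 9] ∈ F_11^5.


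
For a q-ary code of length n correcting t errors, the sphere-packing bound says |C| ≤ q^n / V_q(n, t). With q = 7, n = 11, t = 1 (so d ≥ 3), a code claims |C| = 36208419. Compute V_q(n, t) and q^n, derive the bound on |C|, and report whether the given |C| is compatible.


V_q(n, t) = 67, q^n = 1977326743, Hamming bound = 29512339, |C| = 36208419 > bound (violated).

Step 1: Compute V_q(n, t) = Σ_{j=0}^1 C(n, j) (q−1)^j.
  j = 0: C(11,0)·(6)^0 = 1·1 = 1.
  j = 1: C(11,1)·(6)^1 = 11·6 = 66.
  V_q(n, t) = 1 + 66 = 67.
Step 2: q^n = 7^11 = 1977326743.
Step 3: Hamming bound ⌊q^n / V_q(n,t)⌋ = ⌊1977326743/67⌋ = 29512339.
Step 4: Compare |C| = 36208419 to 29512339: violated.
The claimed |C| lies above the Hamming bound, so no 7-ary code of length 11 with d ≥ 3 can have 36208419 codewords.


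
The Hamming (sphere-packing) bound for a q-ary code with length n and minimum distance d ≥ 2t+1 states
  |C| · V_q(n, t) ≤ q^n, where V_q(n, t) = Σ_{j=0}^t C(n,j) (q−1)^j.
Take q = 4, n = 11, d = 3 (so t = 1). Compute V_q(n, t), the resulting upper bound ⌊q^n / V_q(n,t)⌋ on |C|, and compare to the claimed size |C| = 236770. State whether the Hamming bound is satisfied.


V_q(n, t) = 34, q^n = 4194304, Hamming bound = 123361, |C| = 236770 > bound (violated).

Step 1: Compute V_q(n, t) = Σ_{j=0}^1 C(n, j) (q−1)^j.
  j = 0: C(11,0)·(3)^0 = 1·1 = 1.
  j = 1: C(11,1)·(3)^1 = 11·3 = 33.
  V_q(n, t) = 1 + 33 = 34.
Step 2: q^n = 4^11 = 4194304.
Step 3: Hamming bound ⌊q^n / V_q(n,t)⌋ = ⌊4194304/34⌋ = 123361.
Step 4: Compare |C| = 236770 to 123361: violated.
The claimed |C| lies above the Hamming bound, so no 4-ary code of length 11 with d ≥ 3 can have 236770 codewords.


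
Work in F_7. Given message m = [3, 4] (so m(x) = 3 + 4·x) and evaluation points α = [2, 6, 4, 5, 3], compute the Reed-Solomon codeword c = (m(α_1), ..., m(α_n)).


c = [4, 6, 5, 2, 1]

Message polynomial: m(x) = 3 + 4·x (mod 7).
For each evaluation point α_i, compute m(α_i) mod 7:
  α_1 = 2: Horner steps 4 → 4, so m(2) = 4.
  α_2 = 6: Horner steps 4 → 6, so m(6) = 6.
  α_3 = 4: Horner steps 4 → 5, so m(4) = 5.
  α_4 = 5: Horner steps 4 → 2, so m(5) = 2.
  α_5 = 3: Horner steps 4 → 1, so m(3) = 1.
Codeword c = [4, 6, 5, 2, 1] ∈ F_7^5.


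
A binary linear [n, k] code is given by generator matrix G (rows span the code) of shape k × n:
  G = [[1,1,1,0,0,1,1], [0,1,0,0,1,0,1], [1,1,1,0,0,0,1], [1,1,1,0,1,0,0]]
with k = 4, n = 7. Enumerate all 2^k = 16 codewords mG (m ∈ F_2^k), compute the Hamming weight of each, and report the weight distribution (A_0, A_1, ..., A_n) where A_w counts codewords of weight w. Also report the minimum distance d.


Weight distribution: A_0 = 1, A_1 = 2, A_2 = 2, A_3 = 4, A_4 = 5, A_5 = 2. Minimum distance d = 1.

Enumerate all 2^4 = 16 messages m ∈ F_2^4.
For each, compute codeword c = mG in F_2^7, then tally its weight.
  m = 0000 → c = 0000000, weight = 0.
  m = 1000 → c = 1110011, weight = 5.
  m = 0100 → c = 0100101, weight = 3.
  m = 1100 → c = 1010110, weight = 4.
  m = 0010 → c = 1110001, weight = 4.
  m = 1010 → c = 0000010, weight = 1.
  m = 0110 → c = 1010100, weight = 3.
  m = 1110 → c = 0100111, weight = 4.
  m = 0001 → c = 1110100, weight = 4.
  m = 1001 → c = 0000111, weight = 3.
  m = 0101 → c = 1010001, weight = 3.
  m = 1101 → c = 0100010, weight = 2.
  m = 0011 → c = 0000101, weight = 2.
  m = 1011 → c = 1110110, weight = 5.
  m = 0111 → c = 0100000, weight = 1.
  m = 1111 → c = 1010011, weight = 4.
Tally weights:
  weight 0: 1 codewords.
  weight 1: 2 codewords.
  weight 2: 2 codewords.
  weight 3: 4 codewords.
  weight 4: 5 codewords.
  weight 5: 2 codewords.
Minimum distance d = smallest w > 0 with A_w > 0 = 1.
Sanity: Σ A_w = 16 = 2^4 = 16 ✓.


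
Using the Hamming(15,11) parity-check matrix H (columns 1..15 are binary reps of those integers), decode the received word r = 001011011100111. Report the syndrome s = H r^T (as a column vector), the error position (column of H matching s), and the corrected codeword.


s = (0, 1, 1, 1)^T, error position = 7, corrected codeword c = 001011111100111

Compute s = H r^T mod 2 one row at a time:
  s_1 = 1 + 1 + 1 + 0 + 0 + 1 + 1 + 1 = 6 ≡ 0 (mod 2).
  s_2 = 0 + 1 + 1 + 0 + 0 + 1 + 1 + 1 = 5 ≡ 1 (mod 2).
  s_3 = 0 + 1 + 1 + 0 + 1 + 0 + 1 + 1 = 5 ≡ 1 (mod 2).
  s_4 = 0 + 1 + 1 + 0 + 1 + 0 + 1 + 1 = 5 ≡ 1 (mod 2).
s = (0, 1, 1, 1)^T — this equals column 7 of H (binary 0111), so error is at position 7.
Correct: flip bit 7 of r = 001011011100111 to get c = 001011111100111.


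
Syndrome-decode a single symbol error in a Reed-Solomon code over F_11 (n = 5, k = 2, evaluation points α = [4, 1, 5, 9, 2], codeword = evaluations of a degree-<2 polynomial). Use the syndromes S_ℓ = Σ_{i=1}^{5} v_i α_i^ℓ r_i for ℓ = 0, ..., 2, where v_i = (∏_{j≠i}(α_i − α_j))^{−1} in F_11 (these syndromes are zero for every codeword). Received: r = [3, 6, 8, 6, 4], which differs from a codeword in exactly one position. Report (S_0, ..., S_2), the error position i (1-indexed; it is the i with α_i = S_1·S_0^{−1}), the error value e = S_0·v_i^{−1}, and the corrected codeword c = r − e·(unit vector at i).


S = (5, 5, 5), error at position 2, error magnitude e = 7, c = [3, 10, 8, 6, 4].

Step 1: column multipliers v_i = (∏_{j≠i}(α_i − α_j))^{−1} mod 11.
  i = 1 (α = 4): (4−1)(4−5)(4−9)(4−2) = 3·(−1)·(−5)·2 = 30 ≡ 8, so v_1 = 8^{−1} = 7 (mod 11).
  i = 2 (α = 1): (1−4)(1−5)(1−9)(1−2) = (−3)·(−4)·(−8)·(−1) = 96 ≡ 8, so v_2 = 8^{−1} = 7 (mod 11).
  i = 3 (α = 5): (5−4)(5−1)(5−9)(5−2) = 1·4·(−4)·3 = −48 ≡ 7, so v_3 = 7^{−1} = 8 (mod 11).
  i = 4 (α = 9): (9−4)(9−1)(9−5)(9−2) = 5·8·4·7 = 1120 ≡ 9, so v_4 = 9^{−1} = 5 (mod 11).
  i = 5 (α = 2): (2−4)(2−1)(2−5)(2−9) = (−2)·1·(−3)·(−7) = −42 ≡ 2, so v_5 = 2^{−1} = 6 (mod 11).
  v = [7, 7, 8, 5, 6].
Step 2: syndromes of r = [3, 6, 8, 6, 4] (all sums mod 11).
  S_0 = Σ v_i r_i = 7·3 + 7·6 + 8·8 + 5·6 + 6·4 = 181 ≡ 5.
  S_1 = Σ v_i α_i r_i = 7·4·3 + 7·1·6 + 8·5·8 + 5·9·6 + 6·2·4 = 764 ≡ 5.
  α_i^2 mod 11 = [5, 1, 3, 4, 4].
  S_2 = Σ v_i α_i^2 r_i = 7·5·3 + 7·1·6 + 8·3·8 + 5·4·6 + 6·4·4 = 555 ≡ 5.
  S = (5, 5, 5) ≠ 0, so r is not a codeword (an error is present).
Step 3: locate the error. For a single error e at position i, S_ℓ = v_i·e·α_i^ℓ, so α_err = S_1/S_0.
  S_0^{−1} = 5^{−1} = 9 (mod 11), so α_err = 5·9 = 45 ≡ 1 = α_2. Error position i = 2.
  Consistency check: S_2/S_1 = 5·9 = 45 ≡ 1 = α_err ✓ (single-error assumption holds).
Step 4: error magnitude e = S_0/v_2 = S_0·∏_{j≠2}(α_2 − α_j) = 5·8 = 40 ≡ 7 (mod 11).
Step 5: correct position 2: c_2 = r_2 − e = 6 − 7 ≡ 10 (mod 11). Hence c = [3, 10, 8, 6, 4].
  Check: interpolating c through the α_i gives m(x) = 5 + 5·x (degree < 2) with m(α_i) = c_i for every i, so c is indeed a codeword.
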